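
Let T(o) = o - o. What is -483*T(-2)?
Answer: 0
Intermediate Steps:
T(o) = 0
-483*T(-2) = -483*0 = 0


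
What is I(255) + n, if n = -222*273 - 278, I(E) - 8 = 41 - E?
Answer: -61090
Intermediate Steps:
I(E) = 49 - E (I(E) = 8 + (41 - E) = 49 - E)
n = -60884 (n = -60606 - 278 = -60884)
I(255) + n = (49 - 1*255) - 60884 = (49 - 255) - 60884 = -206 - 60884 = -61090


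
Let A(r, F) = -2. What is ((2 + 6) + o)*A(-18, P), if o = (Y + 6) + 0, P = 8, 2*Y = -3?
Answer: -25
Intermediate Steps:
Y = -3/2 (Y = (½)*(-3) = -3/2 ≈ -1.5000)
o = 9/2 (o = (-3/2 + 6) + 0 = 9/2 + 0 = 9/2 ≈ 4.5000)
((2 + 6) + o)*A(-18, P) = ((2 + 6) + 9/2)*(-2) = (8 + 9/2)*(-2) = (25/2)*(-2) = -25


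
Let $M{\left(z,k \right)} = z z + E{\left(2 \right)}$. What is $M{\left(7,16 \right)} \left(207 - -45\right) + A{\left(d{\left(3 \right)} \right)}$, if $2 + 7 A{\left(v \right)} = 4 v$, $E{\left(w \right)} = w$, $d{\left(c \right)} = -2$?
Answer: $\frac{89954}{7} \approx 12851.0$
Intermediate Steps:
$A{\left(v \right)} = - \frac{2}{7} + \frac{4 v}{7}$
$M{\left(z,k \right)} = 2 + z^{2}$ ($M{\left(z,k \right)} = z z + 2 = z^{2} + 2 = 2 + z^{2}$)
$M{\left(7,16 \right)} \left(207 - -45\right) + A{\left(d{\left(3 \right)} \right)} = \left(2 + 7^{2}\right) \left(207 - -45\right) + \left(- \frac{2}{7} + \frac{4}{7} \left(-2\right)\right) = \left(2 + 49\right) \left(207 + 45\right) - \frac{10}{7} = 51 \cdot 252 - \frac{10}{7} = 12852 - \frac{10}{7} = \frac{89954}{7}$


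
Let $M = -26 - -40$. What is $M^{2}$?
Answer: $196$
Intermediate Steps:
$M = 14$ ($M = -26 + 40 = 14$)
$M^{2} = 14^{2} = 196$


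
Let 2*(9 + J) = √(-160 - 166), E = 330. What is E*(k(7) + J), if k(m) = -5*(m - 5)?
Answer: -6270 + 165*I*√326 ≈ -6270.0 + 2979.2*I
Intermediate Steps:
k(m) = 25 - 5*m (k(m) = -5*(-5 + m) = 25 - 5*m)
J = -9 + I*√326/2 (J = -9 + √(-160 - 166)/2 = -9 + √(-326)/2 = -9 + (I*√326)/2 = -9 + I*√326/2 ≈ -9.0 + 9.0277*I)
E*(k(7) + J) = 330*((25 - 5*7) + (-9 + I*√326/2)) = 330*((25 - 35) + (-9 + I*√326/2)) = 330*(-10 + (-9 + I*√326/2)) = 330*(-19 + I*√326/2) = -6270 + 165*I*√326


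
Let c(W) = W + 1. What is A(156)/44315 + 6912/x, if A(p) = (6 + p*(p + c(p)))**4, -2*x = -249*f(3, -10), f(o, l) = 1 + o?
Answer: 472027485614516373168/3678145 ≈ 1.2833e+14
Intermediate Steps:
x = 498 (x = -(-249)*(1 + 3)/2 = -(-249)*4/2 = -1/2*(-996) = 498)
c(W) = 1 + W
A(p) = (6 + p*(1 + 2*p))**4 (A(p) = (6 + p*(p + (1 + p)))**4 = (6 + p*(1 + 2*p))**4)
A(156)/44315 + 6912/x = (6 + 156 + 2*156**2)**4/44315 + 6912/498 = (6 + 156 + 2*24336)**4*(1/44315) + 6912*(1/498) = (6 + 156 + 48672)**4*(1/44315) + 1152/83 = 48834**4*(1/44315) + 1152/83 = 5687078139933317136*(1/44315) + 1152/83 = 5687078139933317136/44315 + 1152/83 = 472027485614516373168/3678145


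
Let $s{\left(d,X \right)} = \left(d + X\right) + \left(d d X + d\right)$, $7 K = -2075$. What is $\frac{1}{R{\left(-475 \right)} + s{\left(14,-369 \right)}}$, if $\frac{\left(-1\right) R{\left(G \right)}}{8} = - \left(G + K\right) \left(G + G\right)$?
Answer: $\frac{7}{40531345} \approx 1.7271 \cdot 10^{-7}$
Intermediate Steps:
$K = - \frac{2075}{7}$ ($K = \frac{1}{7} \left(-2075\right) = - \frac{2075}{7} \approx -296.43$)
$s{\left(d,X \right)} = X + 2 d + X d^{2}$ ($s{\left(d,X \right)} = \left(X + d\right) + \left(d^{2} X + d\right) = \left(X + d\right) + \left(X d^{2} + d\right) = \left(X + d\right) + \left(d + X d^{2}\right) = X + 2 d + X d^{2}$)
$R{\left(G \right)} = 16 G \left(- \frac{2075}{7} + G\right)$ ($R{\left(G \right)} = - 8 \left(- \left(G - \frac{2075}{7}\right) \left(G + G\right)\right) = - 8 \left(- \left(- \frac{2075}{7} + G\right) 2 G\right) = - 8 \left(- 2 G \left(- \frac{2075}{7} + G\right)\right) = 16 G \left(- \frac{2075}{7} + G\right)$)
$\frac{1}{R{\left(-475 \right)} + s{\left(14,-369 \right)}} = \frac{1}{\frac{16}{7} \left(-475\right) \left(-2075 + 7 \left(-475\right)\right) - \left(341 + 72324\right)} = \frac{1}{\frac{16}{7} \left(-475\right) \left(-2075 - 3325\right) - 72665} = \frac{1}{\frac{16}{7} \left(-475\right) \left(-5400\right) - 72665} = \frac{1}{\frac{41040000}{7} - 72665} = \frac{1}{\frac{40531345}{7}} = \frac{7}{40531345}$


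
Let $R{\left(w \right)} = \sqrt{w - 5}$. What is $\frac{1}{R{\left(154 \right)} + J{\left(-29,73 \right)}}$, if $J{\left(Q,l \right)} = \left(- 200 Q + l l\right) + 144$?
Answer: $\frac{11273}{127080380} - \frac{\sqrt{149}}{127080380} \approx 8.8612 \cdot 10^{-5}$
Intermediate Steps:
$J{\left(Q,l \right)} = 144 + l^{2} - 200 Q$ ($J{\left(Q,l \right)} = \left(- 200 Q + l^{2}\right) + 144 = \left(l^{2} - 200 Q\right) + 144 = 144 + l^{2} - 200 Q$)
$R{\left(w \right)} = \sqrt{-5 + w}$
$\frac{1}{R{\left(154 \right)} + J{\left(-29,73 \right)}} = \frac{1}{\sqrt{-5 + 154} + \left(144 + 73^{2} - -5800\right)} = \frac{1}{\sqrt{149} + \left(144 + 5329 + 5800\right)} = \frac{1}{\sqrt{149} + 11273} = \frac{1}{11273 + \sqrt{149}}$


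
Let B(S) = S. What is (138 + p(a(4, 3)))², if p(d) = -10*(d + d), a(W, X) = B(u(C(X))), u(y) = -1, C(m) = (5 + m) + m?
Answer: 24964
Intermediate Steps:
C(m) = 5 + 2*m
a(W, X) = -1
p(d) = -20*d
(138 + p(a(4, 3)))² = (138 - 20*(-1))² = (138 + 20)² = 158² = 24964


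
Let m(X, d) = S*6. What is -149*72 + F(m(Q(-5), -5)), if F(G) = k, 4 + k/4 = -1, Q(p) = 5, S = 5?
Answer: -10748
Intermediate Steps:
m(X, d) = 30 (m(X, d) = 5*6 = 30)
k = -20 (k = -16 + 4*(-1) = -16 - 4 = -20)
F(G) = -20
-149*72 + F(m(Q(-5), -5)) = -149*72 - 20 = -10728 - 20 = -10748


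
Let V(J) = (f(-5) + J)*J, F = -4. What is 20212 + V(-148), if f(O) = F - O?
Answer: 41968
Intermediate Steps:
f(O) = -4 - O
V(J) = J*(1 + J) (V(J) = ((-4 - 1*(-5)) + J)*J = ((-4 + 5) + J)*J = (1 + J)*J = J*(1 + J))
20212 + V(-148) = 20212 - 148*(1 - 148) = 20212 - 148*(-147) = 20212 + 21756 = 41968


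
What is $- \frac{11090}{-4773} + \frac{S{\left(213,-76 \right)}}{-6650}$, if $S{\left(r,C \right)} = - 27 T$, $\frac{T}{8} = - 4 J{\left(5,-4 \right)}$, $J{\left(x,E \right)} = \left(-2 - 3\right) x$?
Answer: $\frac{3536906}{634809} \approx 5.5716$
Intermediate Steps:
$J{\left(x,E \right)} = - 5 x$
$T = 800$ ($T = 8 \left(- 4 \left(\left(-5\right) 5\right)\right) = 8 \left(\left(-4\right) \left(-25\right)\right) = 8 \cdot 100 = 800$)
$S{\left(r,C \right)} = -21600$ ($S{\left(r,C \right)} = \left(-27\right) 800 = -21600$)
$- \frac{11090}{-4773} + \frac{S{\left(213,-76 \right)}}{-6650} = - \frac{11090}{-4773} - \frac{21600}{-6650} = \left(-11090\right) \left(- \frac{1}{4773}\right) - - \frac{432}{133} = \frac{11090}{4773} + \frac{432}{133} = \frac{3536906}{634809}$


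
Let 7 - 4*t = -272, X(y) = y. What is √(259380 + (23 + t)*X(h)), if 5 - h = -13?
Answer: 3*√116022/2 ≈ 510.93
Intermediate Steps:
h = 18 (h = 5 - 1*(-13) = 5 + 13 = 18)
t = 279/4 (t = 7/4 - ¼*(-272) = 7/4 + 68 = 279/4 ≈ 69.750)
√(259380 + (23 + t)*X(h)) = √(259380 + (23 + 279/4)*18) = √(259380 + (371/4)*18) = √(259380 + 3339/2) = √(522099/2) = 3*√116022/2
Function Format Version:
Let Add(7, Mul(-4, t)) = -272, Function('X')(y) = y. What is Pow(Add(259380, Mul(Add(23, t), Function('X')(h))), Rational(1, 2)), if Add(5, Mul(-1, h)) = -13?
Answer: Mul(Rational(3, 2), Pow(116022, Rational(1, 2))) ≈ 510.93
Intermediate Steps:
h = 18 (h = Add(5, Mul(-1, -13)) = Add(5, 13) = 18)
t = Rational(279, 4) (t = Add(Rational(7, 4), Mul(Rational(-1, 4), -272)) = Add(Rational(7, 4), 68) = Rational(279, 4) ≈ 69.750)
Pow(Add(259380, Mul(Add(23, t), Function('X')(h))), Rational(1, 2)) = Pow(Add(259380, Mul(Add(23, Rational(279, 4)), 18)), Rational(1, 2)) = Pow(Add(259380, Mul(Rational(371, 4), 18)), Rational(1, 2)) = Pow(Add(259380, Rational(3339, 2)), Rational(1, 2)) = Pow(Rational(522099, 2), Rational(1, 2)) = Mul(Rational(3, 2), Pow(116022, Rational(1, 2)))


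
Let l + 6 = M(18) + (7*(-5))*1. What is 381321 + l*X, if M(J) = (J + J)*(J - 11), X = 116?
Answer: 405797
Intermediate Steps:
M(J) = 2*J*(-11 + J) (M(J) = (2*J)*(-11 + J) = 2*J*(-11 + J))
l = 211 (l = -6 + (2*18*(-11 + 18) + (7*(-5))*1) = -6 + (2*18*7 - 35*1) = -6 + (252 - 35) = -6 + 217 = 211)
381321 + l*X = 381321 + 211*116 = 381321 + 24476 = 405797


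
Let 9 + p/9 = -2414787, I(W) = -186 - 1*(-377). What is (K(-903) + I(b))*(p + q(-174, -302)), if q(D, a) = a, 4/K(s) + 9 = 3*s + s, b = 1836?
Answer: -15031017219862/3621 ≈ -4.1511e+9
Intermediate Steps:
I(W) = 191 (I(W) = -186 + 377 = 191)
K(s) = 4/(-9 + 4*s) (K(s) = 4/(-9 + (3*s + s)) = 4/(-9 + 4*s))
p = -21733164 (p = -81 + 9*(-2414787) = -81 - 21733083 = -21733164)
(K(-903) + I(b))*(p + q(-174, -302)) = (4/(-9 + 4*(-903)) + 191)*(-21733164 - 302) = (4/(-9 - 3612) + 191)*(-21733466) = (4/(-3621) + 191)*(-21733466) = (4*(-1/3621) + 191)*(-21733466) = (-4/3621 + 191)*(-21733466) = (691607/3621)*(-21733466) = -15031017219862/3621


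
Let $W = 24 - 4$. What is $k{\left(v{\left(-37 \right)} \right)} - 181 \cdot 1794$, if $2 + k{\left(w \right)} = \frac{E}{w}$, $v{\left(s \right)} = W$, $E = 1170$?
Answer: $- \frac{649315}{2} \approx -3.2466 \cdot 10^{5}$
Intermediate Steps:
$W = 20$
$v{\left(s \right)} = 20$
$k{\left(w \right)} = -2 + \frac{1170}{w}$
$k{\left(v{\left(-37 \right)} \right)} - 181 \cdot 1794 = \left(-2 + \frac{1170}{20}\right) - 181 \cdot 1794 = \left(-2 + 1170 \cdot \frac{1}{20}\right) - 324714 = \left(-2 + \frac{117}{2}\right) - 324714 = \frac{113}{2} - 324714 = - \frac{649315}{2}$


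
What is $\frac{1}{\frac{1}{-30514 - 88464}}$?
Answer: $-118978$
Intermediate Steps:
$\frac{1}{\frac{1}{-30514 - 88464}} = \frac{1}{\frac{1}{-118978}} = \frac{1}{- \frac{1}{118978}} = -118978$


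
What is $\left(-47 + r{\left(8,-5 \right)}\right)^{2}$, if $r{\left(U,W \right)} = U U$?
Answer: $289$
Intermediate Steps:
$r{\left(U,W \right)} = U^{2}$
$\left(-47 + r{\left(8,-5 \right)}\right)^{2} = \left(-47 + 8^{2}\right)^{2} = \left(-47 + 64\right)^{2} = 17^{2} = 289$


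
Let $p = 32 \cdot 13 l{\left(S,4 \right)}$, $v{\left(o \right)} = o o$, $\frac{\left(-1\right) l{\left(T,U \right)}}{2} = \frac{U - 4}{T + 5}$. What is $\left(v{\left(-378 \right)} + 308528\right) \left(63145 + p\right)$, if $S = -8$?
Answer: $28504410740$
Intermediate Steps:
$l{\left(T,U \right)} = - \frac{2 \left(-4 + U\right)}{5 + T}$ ($l{\left(T,U \right)} = - 2 \frac{U - 4}{T + 5} = - 2 \frac{-4 + U}{5 + T} = - \frac{2 \left(-4 + U\right)}{5 + T}$)
$v{\left(o \right)} = o^{2}$
$p = 0$ ($p = 32 \cdot 13 \frac{2 \left(4 - 4\right)}{5 - 8} = 416 \frac{2 \left(4 - 4\right)}{-3} = 416 \cdot 2 \left(- \frac{1}{3}\right) 0 = 416 \cdot 0 = 0$)
$\left(v{\left(-378 \right)} + 308528\right) \left(63145 + p\right) = \left(\left(-378\right)^{2} + 308528\right) \left(63145 + 0\right) = \left(142884 + 308528\right) 63145 = 451412 \cdot 63145 = 28504410740$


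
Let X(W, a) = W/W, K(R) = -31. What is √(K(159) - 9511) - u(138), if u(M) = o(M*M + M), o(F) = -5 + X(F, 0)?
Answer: 4 + I*√9542 ≈ 4.0 + 97.683*I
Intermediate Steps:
X(W, a) = 1
o(F) = -4 (o(F) = -5 + 1 = -4)
u(M) = -4
√(K(159) - 9511) - u(138) = √(-31 - 9511) - 1*(-4) = √(-9542) + 4 = I*√9542 + 4 = 4 + I*√9542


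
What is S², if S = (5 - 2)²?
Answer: 81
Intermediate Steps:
S = 9 (S = 3² = 9)
S² = 9² = 81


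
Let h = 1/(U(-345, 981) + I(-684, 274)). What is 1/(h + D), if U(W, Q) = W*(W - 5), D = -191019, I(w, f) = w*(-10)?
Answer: -127590/24372114209 ≈ -5.2351e-6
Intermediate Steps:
I(w, f) = -10*w
U(W, Q) = W*(-5 + W)
h = 1/127590 (h = 1/(-345*(-5 - 345) - 10*(-684)) = 1/(-345*(-350) + 6840) = 1/(120750 + 6840) = 1/127590 ≈ 7.8376e-6)
1/(h + D) = 1/(1/127590 - 191019) = 1/(-24372114209/127590) = -127590/24372114209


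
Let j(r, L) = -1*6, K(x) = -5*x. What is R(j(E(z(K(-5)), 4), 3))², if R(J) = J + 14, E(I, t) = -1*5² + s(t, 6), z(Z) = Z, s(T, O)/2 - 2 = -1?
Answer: 64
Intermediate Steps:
s(T, O) = 2 (s(T, O) = 4 + 2*(-1) = 4 - 2 = 2)
E(I, t) = -23 (E(I, t) = -1*5² + 2 = -1*25 + 2 = -25 + 2 = -23)
j(r, L) = -6
R(J) = 14 + J
R(j(E(z(K(-5)), 4), 3))² = (14 - 6)² = 8² = 64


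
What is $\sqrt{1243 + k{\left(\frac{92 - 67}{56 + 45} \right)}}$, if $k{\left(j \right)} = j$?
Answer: $\frac{24 \sqrt{22018}}{101} \approx 35.26$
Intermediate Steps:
$\sqrt{1243 + k{\left(\frac{92 - 67}{56 + 45} \right)}} = \sqrt{1243 + \frac{92 - 67}{56 + 45}} = \sqrt{1243 + \frac{25}{101}} = \sqrt{\frac{125568}{101}} = \frac{24 \sqrt{22018}}{101}$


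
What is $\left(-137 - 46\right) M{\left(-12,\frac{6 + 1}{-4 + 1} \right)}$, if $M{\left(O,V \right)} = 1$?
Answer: $-183$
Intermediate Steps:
$\left(-137 - 46\right) M{\left(-12,\frac{6 + 1}{-4 + 1} \right)} = \left(-137 - 46\right) 1 = \left(-183\right) 1 = -183$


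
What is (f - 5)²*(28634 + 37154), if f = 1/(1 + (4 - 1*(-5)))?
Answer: 39489247/25 ≈ 1.5796e+6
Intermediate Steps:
f = ⅒ (f = 1/(1 + (4 + 5)) = 1/(1 + 9) = 1/10 = ⅒ ≈ 0.10000)
(f - 5)²*(28634 + 37154) = (⅒ - 5)²*(28634 + 37154) = (-49/10)²*65788 = (2401/100)*65788 = 39489247/25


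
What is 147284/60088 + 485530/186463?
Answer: 14159385783/2801047186 ≈ 5.0550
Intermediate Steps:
147284/60088 + 485530/186463 = 147284*(1/60088) + 485530*(1/186463) = 36821/15022 + 485530/186463 = 14159385783/2801047186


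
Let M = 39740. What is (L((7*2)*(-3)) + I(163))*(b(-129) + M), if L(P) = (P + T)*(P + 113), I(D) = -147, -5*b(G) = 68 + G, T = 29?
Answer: -42534854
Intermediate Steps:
b(G) = -68/5 - G/5 (b(G) = -(68 + G)/5 = -68/5 - G/5)
L(P) = (29 + P)*(113 + P) (L(P) = (P + 29)*(P + 113) = (29 + P)*(113 + P))
(L((7*2)*(-3)) + I(163))*(b(-129) + M) = ((3277 + ((7*2)*(-3))**2 + 142*((7*2)*(-3))) - 147)*((-68/5 - 1/5*(-129)) + 39740) = ((3277 + (14*(-3))**2 + 142*(14*(-3))) - 147)*((-68/5 + 129/5) + 39740) = ((3277 + (-42)**2 + 142*(-42)) - 147)*(61/5 + 39740) = ((3277 + 1764 - 5964) - 147)*(198761/5) = (-923 - 147)*(198761/5) = -1070*198761/5 = -42534854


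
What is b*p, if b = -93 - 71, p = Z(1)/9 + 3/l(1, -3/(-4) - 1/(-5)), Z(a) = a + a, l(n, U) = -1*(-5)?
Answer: -6068/45 ≈ -134.84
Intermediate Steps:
l(n, U) = 5
Z(a) = 2*a
p = 37/45 (p = (2*1)/9 + 3/5 = 2*(1/9) + 3*(1/5) = 2/9 + 3/5 = 37/45 ≈ 0.82222)
b = -164
b*p = -164*37/45 = -6068/45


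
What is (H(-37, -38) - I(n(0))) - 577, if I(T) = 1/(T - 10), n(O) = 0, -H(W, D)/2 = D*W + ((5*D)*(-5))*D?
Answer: 688111/10 ≈ 68811.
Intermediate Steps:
H(W, D) = 50*D² - 2*D*W (H(W, D) = -2*(D*W + ((5*D)*(-5))*D) = -2*(D*W + (-25*D)*D) = -2*(D*W - 25*D²) = -2*(-25*D² + D*W) = 50*D² - 2*D*W)
I(T) = 1/(-10 + T)
(H(-37, -38) - I(n(0))) - 577 = (2*(-38)*(-1*(-37) + 25*(-38)) - 1/(-10 + 0)) - 577 = (2*(-38)*(37 - 950) - 1/(-10)) - 577 = (2*(-38)*(-913) - 1*(-⅒)) - 577 = (69388 + ⅒) - 577 = 693881/10 - 577 = 688111/10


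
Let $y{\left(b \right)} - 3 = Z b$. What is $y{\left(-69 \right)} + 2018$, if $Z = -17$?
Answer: $3194$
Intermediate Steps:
$y{\left(b \right)} = 3 - 17 b$
$y{\left(-69 \right)} + 2018 = \left(3 - -1173\right) + 2018 = \left(3 + 1173\right) + 2018 = 1176 + 2018 = 3194$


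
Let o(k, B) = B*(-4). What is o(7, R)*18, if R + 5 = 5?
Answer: 0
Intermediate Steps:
R = 0 (R = -5 + 5 = 0)
o(k, B) = -4*B
o(7, R)*18 = -4*0*18 = 0*18 = 0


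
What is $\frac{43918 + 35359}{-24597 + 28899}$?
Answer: $\frac{79277}{4302} \approx 18.428$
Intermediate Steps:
$\frac{43918 + 35359}{-24597 + 28899} = \frac{79277}{4302}$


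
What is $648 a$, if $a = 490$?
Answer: $317520$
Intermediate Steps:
$648 a = 648 \cdot 490 = 317520$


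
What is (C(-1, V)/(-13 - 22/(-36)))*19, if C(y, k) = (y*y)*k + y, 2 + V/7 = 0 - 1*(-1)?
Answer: 2736/223 ≈ 12.269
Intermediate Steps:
V = -7 (V = -14 + 7*(0 - 1*(-1)) = -14 + 7*(0 + 1) = -14 + 7*1 = -14 + 7 = -7)
C(y, k) = y + k*y**2 (C(y, k) = y**2*k + y = k*y**2 + y = y + k*y**2)
(C(-1, V)/(-13 - 22/(-36)))*19 = ((-(1 - 7*(-1)))/(-13 - 22/(-36)))*19 = ((-(1 + 7))/(-13 - 22*(-1/36)))*19 = ((-1*8)/(-13 + 11/18))*19 = -8/(-223/18)*19 = -8*(-18/223)*19 = (144/223)*19 = 2736/223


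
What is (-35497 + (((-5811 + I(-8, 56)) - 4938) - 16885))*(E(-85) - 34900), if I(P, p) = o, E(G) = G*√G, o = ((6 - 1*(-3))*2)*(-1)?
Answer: 2203900100 + 5367665*I*√85 ≈ 2.2039e+9 + 4.9487e+7*I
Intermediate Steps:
o = -18 (o = ((6 + 3)*2)*(-1) = (9*2)*(-1) = 18*(-1) = -18)
E(G) = G^(3/2)
I(P, p) = -18
(-35497 + (((-5811 + I(-8, 56)) - 4938) - 16885))*(E(-85) - 34900) = (-35497 + (((-5811 - 18) - 4938) - 16885))*((-85)^(3/2) - 34900) = (-35497 + ((-5829 - 4938) - 16885))*(-85*I*√85 - 34900) = (-35497 + (-10767 - 16885))*(-34900 - 85*I*√85) = (-35497 - 27652)*(-34900 - 85*I*√85) = -63149*(-34900 - 85*I*√85) = 2203900100 + 5367665*I*√85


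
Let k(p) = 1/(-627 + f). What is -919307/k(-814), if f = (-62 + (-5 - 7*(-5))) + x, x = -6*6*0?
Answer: 605823313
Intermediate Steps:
x = 0 (x = -36*0 = 0)
f = -32 (f = (-62 + (-5 - 7*(-5))) + 0 = (-62 + (-5 + 35)) + 0 = (-62 + 30) + 0 = -32 + 0 = -32)
k(p) = -1/659 (k(p) = 1/(-627 - 32) = 1/(-659) = -1/659)
-919307/k(-814) = -919307/(-1/659) = -919307*(-659) = 605823313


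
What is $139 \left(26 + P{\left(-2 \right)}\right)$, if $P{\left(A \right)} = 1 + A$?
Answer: $3475$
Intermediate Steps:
$139 \left(26 + P{\left(-2 \right)}\right) = 139 \left(26 + \left(1 - 2\right)\right) = 139 \left(26 - 1\right) = 139 \cdot 25 = 3475$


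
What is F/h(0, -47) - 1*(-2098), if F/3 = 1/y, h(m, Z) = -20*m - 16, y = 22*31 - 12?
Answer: 22490557/10720 ≈ 2098.0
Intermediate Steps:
y = 670 (y = 682 - 12 = 670)
h(m, Z) = -16 - 20*m
F = 3/670 ≈ 0.0044776
F/h(0, -47) - 1*(-2098) = 3/(670*(-16 - 20*0)) - 1*(-2098) = 3/(670*(-16 + 0)) + 2098 = (3/670)/(-16) + 2098 = (3/670)*(-1/16) + 2098 = -3/10720 + 2098 = 22490557/10720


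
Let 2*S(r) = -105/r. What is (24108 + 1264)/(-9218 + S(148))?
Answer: -7510112/2728633 ≈ -2.7523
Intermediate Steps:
S(r) = -105/(2*r) (S(r) = (-105/r)/2 = -105/(2*r))
(24108 + 1264)/(-9218 + S(148)) = (24108 + 1264)/(-9218 - 105/2/148) = 25372/(-9218 - 105/2*1/148) = 25372/(-9218 - 105/296) = 25372/(-2728633/296) = 25372*(-296/2728633) = -7510112/2728633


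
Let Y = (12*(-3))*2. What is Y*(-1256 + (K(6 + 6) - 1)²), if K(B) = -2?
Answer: 89784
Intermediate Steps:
Y = -72 (Y = -36*2 = -72)
Y*(-1256 + (K(6 + 6) - 1)²) = -72*(-1256 + (-2 - 1)²) = -72*(-1256 + (-3)²) = -72*(-1256 + 9) = -72*(-1247) = 89784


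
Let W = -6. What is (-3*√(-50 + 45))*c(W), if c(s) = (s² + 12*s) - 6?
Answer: 126*I*√5 ≈ 281.74*I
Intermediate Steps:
c(s) = -6 + s² + 12*s
(-3*√(-50 + 45))*c(W) = (-3*√(-50 + 45))*(-6 + (-6)² + 12*(-6)) = (-3*I*√5)*(-6 + 36 - 72) = -3*I*√5*(-42) = 126*I*√5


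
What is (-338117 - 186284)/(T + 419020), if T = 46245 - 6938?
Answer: -524401/458327 ≈ -1.1442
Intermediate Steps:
T = 39307
(-338117 - 186284)/(T + 419020) = (-338117 - 186284)/(39307 + 419020) = -524401/458327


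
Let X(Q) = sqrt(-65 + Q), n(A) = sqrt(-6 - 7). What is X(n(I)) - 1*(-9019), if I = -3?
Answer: 9019 + sqrt(-65 + I*sqrt(13)) ≈ 9019.2 + 8.0654*I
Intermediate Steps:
n(A) = I*sqrt(13) (n(A) = sqrt(-13) = I*sqrt(13))
X(n(I)) - 1*(-9019) = sqrt(-65 + I*sqrt(13)) - 1*(-9019) = sqrt(-65 + I*sqrt(13)) + 9019 = 9019 + sqrt(-65 + I*sqrt(13))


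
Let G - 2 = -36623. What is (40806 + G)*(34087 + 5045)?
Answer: 163767420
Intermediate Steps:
G = -36621 (G = 2 - 36623 = -36621)
(40806 + G)*(34087 + 5045) = (40806 - 36621)*(34087 + 5045) = 4185*39132 = 163767420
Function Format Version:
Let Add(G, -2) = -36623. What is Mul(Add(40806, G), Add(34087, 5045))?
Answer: 163767420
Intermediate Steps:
G = -36621 (G = Add(2, -36623) = -36621)
Mul(Add(40806, G), Add(34087, 5045)) = Mul(Add(40806, -36621), Add(34087, 5045)) = Mul(4185, 39132) = 163767420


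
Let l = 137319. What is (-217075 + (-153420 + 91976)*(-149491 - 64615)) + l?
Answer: 13155449308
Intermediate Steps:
(-217075 + (-153420 + 91976)*(-149491 - 64615)) + l = (-217075 + (-153420 + 91976)*(-149491 - 64615)) + 137319 = (-217075 - 61444*(-214106)) + 137319 = (-217075 + 13155529064) + 137319 = 13155311989 + 137319 = 13155449308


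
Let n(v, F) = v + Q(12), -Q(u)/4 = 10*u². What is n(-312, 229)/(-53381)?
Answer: 6072/53381 ≈ 0.11375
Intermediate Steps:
Q(u) = -40*u²
n(v, F) = -5760 + v (n(v, F) = v - 40*12² = v - 40*144 = v - 5760 = -5760 + v)
n(-312, 229)/(-53381) = (-5760 - 312)/(-53381) = -6072*(-1/53381) = 6072/53381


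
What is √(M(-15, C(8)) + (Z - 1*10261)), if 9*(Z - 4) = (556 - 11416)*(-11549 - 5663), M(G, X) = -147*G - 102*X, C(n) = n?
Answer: 2*√46710627/3 ≈ 4556.3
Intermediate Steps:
Z = 62307452/3 (Z = 4 + ((556 - 11416)*(-11549 - 5663))/9 = 4 + (-10860*(-17212))/9 = 4 + (⅑)*186922320 = 4 + 62307440/3 = 62307452/3 ≈ 2.0769e+7)
√(M(-15, C(8)) + (Z - 1*10261)) = √((-147*(-15) - 102*8) + (62307452/3 - 1*10261)) = √((2205 - 816) + (62307452/3 - 10261)) = √(1389 + 62276669/3) = √(62280836/3) = 2*√46710627/3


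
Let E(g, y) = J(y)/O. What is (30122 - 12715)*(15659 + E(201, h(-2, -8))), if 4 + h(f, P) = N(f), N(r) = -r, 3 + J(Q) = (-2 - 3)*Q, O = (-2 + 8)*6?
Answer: 9812865517/36 ≈ 2.7258e+8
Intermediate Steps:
O = 36 (O = 6*6 = 36)
J(Q) = -3 - 5*Q (J(Q) = -3 + (-2 - 3)*Q = -3 - 5*Q)
h(f, P) = -4 - f
E(g, y) = -1/12 - 5*y/36 (E(g, y) = (-3 - 5*y)/36 = (-3 - 5*y)*(1/36) = -1/12 - 5*y/36)
(30122 - 12715)*(15659 + E(201, h(-2, -8))) = (30122 - 12715)*(15659 + (-1/12 - 5*(-4 - 1*(-2))/36)) = 17407*(15659 + (-1/12 - 5*(-4 + 2)/36)) = 17407*(15659 + (-1/12 - 5/36*(-2))) = 17407*(15659 + (-1/12 + 5/18)) = 17407*(15659 + 7/36) = 17407*(563731/36) = 9812865517/36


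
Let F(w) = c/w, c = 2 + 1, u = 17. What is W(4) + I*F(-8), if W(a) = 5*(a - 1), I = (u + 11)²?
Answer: -279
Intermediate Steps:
I = 784 (I = (17 + 11)² = 28² = 784)
W(a) = -5 + 5*a (W(a) = 5*(-1 + a) = -5 + 5*a)
c = 3
F(w) = 3/w
W(4) + I*F(-8) = (-5 + 5*4) + 784*(3/(-8)) = (-5 + 20) + 784*(3*(-⅛)) = 15 + 784*(-3/8) = 15 - 294 = -279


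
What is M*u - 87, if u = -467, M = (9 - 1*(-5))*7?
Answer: -45853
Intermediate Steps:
M = 98 (M = (9 + 5)*7 = 14*7 = 98)
M*u - 87 = 98*(-467) - 87 = -45766 - 87 = -45853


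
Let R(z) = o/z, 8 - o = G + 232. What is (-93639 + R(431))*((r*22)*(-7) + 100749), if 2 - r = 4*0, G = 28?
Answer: -4053664269501/431 ≈ -9.4053e+9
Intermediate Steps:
o = -252 (o = 8 - (28 + 232) = 8 - 1*260 = 8 - 260 = -252)
r = 2 (r = 2 - 4*0 = 2 - 1*0 = 2 + 0 = 2)
R(z) = -252/z
(-93639 + R(431))*((r*22)*(-7) + 100749) = (-93639 - 252/431)*((2*22)*(-7) + 100749) = (-93639 - 252*1/431)*(44*(-7) + 100749) = (-93639 - 252/431)*(-308 + 100749) = -40358661/431*100441 = -4053664269501/431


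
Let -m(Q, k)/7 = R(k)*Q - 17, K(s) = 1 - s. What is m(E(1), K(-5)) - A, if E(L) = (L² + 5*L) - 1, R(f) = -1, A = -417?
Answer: 571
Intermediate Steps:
E(L) = -1 + L² + 5*L
m(Q, k) = 119 + 7*Q (m(Q, k) = -7*(-Q - 17) = -7*(-17 - Q) = 119 + 7*Q)
m(E(1), K(-5)) - A = (119 + 7*(-1 + 1² + 5*1)) - 1*(-417) = (119 + 7*(-1 + 1 + 5)) + 417 = (119 + 7*5) + 417 = (119 + 35) + 417 = 154 + 417 = 571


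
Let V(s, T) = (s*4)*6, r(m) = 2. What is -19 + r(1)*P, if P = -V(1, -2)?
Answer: -67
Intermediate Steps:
V(s, T) = 24*s (V(s, T) = (4*s)*6 = 24*s)
P = -24 ≈ -24.000
-19 + r(1)*P = -19 + 2*(-24) = -19 - 48 = -67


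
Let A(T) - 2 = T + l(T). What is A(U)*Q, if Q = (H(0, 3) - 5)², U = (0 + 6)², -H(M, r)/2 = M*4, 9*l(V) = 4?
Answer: 8650/9 ≈ 961.11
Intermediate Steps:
l(V) = 4/9 (l(V) = (⅑)*4 = 4/9)
H(M, r) = -8*M (H(M, r) = -2*M*4 = -8*M)
U = 36 (U = 6² = 36)
A(T) = 22/9 + T (A(T) = 2 + (T + 4/9) = 2 + (4/9 + T) = 22/9 + T)
Q = 25 (Q = (-8*0 - 5)² = (0 - 5)² = (-5)² = 25)
A(U)*Q = (22/9 + 36)*25 = (346/9)*25 = 8650/9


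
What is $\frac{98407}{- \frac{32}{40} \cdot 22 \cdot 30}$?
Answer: $- \frac{98407}{528} \approx -186.38$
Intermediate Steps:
$\frac{98407}{- \frac{32}{40} \cdot 22 \cdot 30} = \frac{98407}{\left(-32\right) \frac{1}{40} \cdot 22 \cdot 30} = \frac{98407}{\left(- \frac{4}{5}\right) 22 \cdot 30} = \frac{98407}{\left(- \frac{88}{5}\right) 30} = \frac{98407}{-528} = 98407 \left(- \frac{1}{528}\right) = - \frac{98407}{528}$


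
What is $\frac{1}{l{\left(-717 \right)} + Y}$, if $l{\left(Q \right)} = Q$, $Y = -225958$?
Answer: $- \frac{1}{226675} \approx -4.4116 \cdot 10^{-6}$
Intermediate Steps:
$\frac{1}{l{\left(-717 \right)} + Y} = \frac{1}{-717 - 225958} = \frac{1}{-226675} = - \frac{1}{226675}$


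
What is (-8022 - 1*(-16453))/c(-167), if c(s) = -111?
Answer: -8431/111 ≈ -75.955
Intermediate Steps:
(-8022 - 1*(-16453))/c(-167) = (-8022 - 1*(-16453))/(-111) = (-8022 + 16453)*(-1/111) = 8431*(-1/111) = -8431/111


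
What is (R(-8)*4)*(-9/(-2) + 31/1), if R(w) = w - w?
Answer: 0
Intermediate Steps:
R(w) = 0
(R(-8)*4)*(-9/(-2) + 31/1) = (0*4)*(-9/(-2) + 31/1) = 0*(-9*(-1/2) + 31*1) = 0*(9/2 + 31) = 0*(71/2) = 0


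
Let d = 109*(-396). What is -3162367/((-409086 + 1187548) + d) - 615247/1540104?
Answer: -2661381977387/566217695496 ≈ -4.7003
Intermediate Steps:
d = -43164
-3162367/((-409086 + 1187548) + d) - 615247/1540104 = -3162367/((-409086 + 1187548) - 43164) - 615247/1540104 = -3162367/(778462 - 43164) - 615247*1/1540104 = -3162367/735298 - 615247/1540104 = -2661381977387/566217695496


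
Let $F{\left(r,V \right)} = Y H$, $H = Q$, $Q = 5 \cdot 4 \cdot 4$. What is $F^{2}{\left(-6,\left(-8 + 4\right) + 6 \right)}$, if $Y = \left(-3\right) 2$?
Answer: $230400$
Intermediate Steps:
$Y = -6$
$Q = 80$ ($Q = 20 \cdot 4 = 80$)
$H = 80$
$F{\left(r,V \right)} = -480$ ($F{\left(r,V \right)} = \left(-6\right) 80 = -480$)
$F^{2}{\left(-6,\left(-8 + 4\right) + 6 \right)} = \left(-480\right)^{2} = 230400$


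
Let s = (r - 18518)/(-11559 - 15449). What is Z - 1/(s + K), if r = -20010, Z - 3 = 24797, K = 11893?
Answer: 62241154989/2509724 ≈ 24800.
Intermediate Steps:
Z = 24800 (Z = 3 + 24797 = 24800)
s = 301/211 (s = (-20010 - 18518)/(-11559 - 15449) = -38528/(-27008) = -38528*(-1/27008) = 301/211 ≈ 1.4265)
Z - 1/(s + K) = 24800 - 1/(301/211 + 11893) = 24800 - 1/2509724/211 = 24800 - 1*211/2509724 = 24800 - 211/2509724 = 62241154989/2509724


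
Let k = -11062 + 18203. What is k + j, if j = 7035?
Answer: 14176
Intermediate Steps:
k = 7141
k + j = 7141 + 7035 = 14176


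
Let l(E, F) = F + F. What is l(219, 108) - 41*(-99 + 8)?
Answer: 3947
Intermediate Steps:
l(E, F) = 2*F
l(219, 108) - 41*(-99 + 8) = 2*108 - 41*(-99 + 8) = 216 - 41*(-91) = 216 - 1*(-3731) = 216 + 3731 = 3947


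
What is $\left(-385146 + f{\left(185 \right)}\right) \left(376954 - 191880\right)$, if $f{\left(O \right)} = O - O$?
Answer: $-71280510804$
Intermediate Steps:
$f{\left(O \right)} = 0$
$\left(-385146 + f{\left(185 \right)}\right) \left(376954 - 191880\right) = \left(-385146 + 0\right) \left(376954 - 191880\right) = - 385146 \left(376954 - 191880\right) = \left(-385146\right) 185074 = -71280510804$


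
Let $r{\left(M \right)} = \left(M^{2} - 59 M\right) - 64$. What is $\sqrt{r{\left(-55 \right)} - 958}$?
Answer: $8 \sqrt{82} \approx 72.443$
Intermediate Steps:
$r{\left(M \right)} = -64 + M^{2} - 59 M$
$\sqrt{r{\left(-55 \right)} - 958} = \sqrt{\left(-64 + \left(-55\right)^{2} - -3245\right) - 958} = \sqrt{\left(-64 + 3025 + 3245\right) - 958} = \sqrt{6206 - 958} = \sqrt{5248} = 8 \sqrt{82}$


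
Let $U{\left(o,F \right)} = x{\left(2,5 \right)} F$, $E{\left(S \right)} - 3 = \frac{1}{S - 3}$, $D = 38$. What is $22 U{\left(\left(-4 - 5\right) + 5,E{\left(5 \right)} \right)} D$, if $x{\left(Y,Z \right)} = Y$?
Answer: $5852$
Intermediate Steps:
$E{\left(S \right)} = 3 + \frac{1}{-3 + S}$ ($E{\left(S \right)} = 3 + \frac{1}{S - 3} = 3 + \frac{1}{-3 + S}$)
$U{\left(o,F \right)} = 2 F$
$22 U{\left(\left(-4 - 5\right) + 5,E{\left(5 \right)} \right)} D = 22 \cdot 2 \frac{-8 + 3 \cdot 5}{-3 + 5} \cdot 38 = 22 \cdot 2 \frac{-8 + 15}{2} \cdot 38 = 22 \cdot 2 \cdot \frac{1}{2} \cdot 7 \cdot 38 = 22 \cdot 2 \cdot \frac{7}{2} \cdot 38 = 22 \cdot 7 \cdot 38 = 154 \cdot 38 = 5852$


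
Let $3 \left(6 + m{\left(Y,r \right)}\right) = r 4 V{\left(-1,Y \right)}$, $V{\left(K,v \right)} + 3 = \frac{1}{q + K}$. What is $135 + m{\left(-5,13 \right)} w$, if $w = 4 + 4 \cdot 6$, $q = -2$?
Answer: $- \frac{14857}{9} \approx -1650.8$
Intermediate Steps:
$V{\left(K,v \right)} = -3 + \frac{1}{-2 + K}$
$m{\left(Y,r \right)} = -6 - \frac{40 r}{9}$ ($m{\left(Y,r \right)} = -6 + \frac{r 4 \frac{7 - -3}{-2 - 1}}{3} = -6 + \frac{4 r \frac{7 + 3}{-3}}{3} = -6 + \frac{4 r \left(\left(- \frac{1}{3}\right) 10\right)}{3} = -6 + \frac{4 r \left(- \frac{10}{3}\right)}{3} = -6 + \frac{\left(- \frac{40}{3}\right) r}{3} = -6 - \frac{40 r}{9}$)
$w = 28$ ($w = 4 + 24 = 28$)
$135 + m{\left(-5,13 \right)} w = 135 + \left(-6 - \frac{520}{9}\right) 28 = 135 - \frac{16072}{9} = - \frac{14857}{9}$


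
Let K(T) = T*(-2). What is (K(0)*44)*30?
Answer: 0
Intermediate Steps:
K(T) = -2*T
(K(0)*44)*30 = (-2*0*44)*30 = (0*44)*30 = 0*30 = 0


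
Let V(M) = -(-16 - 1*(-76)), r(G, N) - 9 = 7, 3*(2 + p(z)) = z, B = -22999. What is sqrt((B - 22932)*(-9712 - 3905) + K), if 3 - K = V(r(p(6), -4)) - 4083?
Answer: sqrt(625446573) ≈ 25009.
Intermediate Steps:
p(z) = -2 + z/3
r(G, N) = 16 (r(G, N) = 9 + 7 = 16)
V(M) = -60 (V(M) = -(-16 + 76) = -1*60 = -60)
K = 4146 (K = 3 - (-60 - 4083) = 3 - 1*(-4143) = 3 + 4143 = 4146)
sqrt((B - 22932)*(-9712 - 3905) + K) = sqrt((-22999 - 22932)*(-9712 - 3905) + 4146) = sqrt(-45931*(-13617) + 4146) = sqrt(625442427 + 4146) = sqrt(625446573)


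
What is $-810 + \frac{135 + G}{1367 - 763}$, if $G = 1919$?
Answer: $- \frac{243593}{302} \approx -806.6$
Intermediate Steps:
$-810 + \frac{135 + G}{1367 - 763} = -810 + \frac{135 + 1919}{1367 - 763} = -810 + \frac{2054}{604} = -810 + 2054 \cdot \frac{1}{604} = -810 + \frac{1027}{302} = - \frac{243593}{302}$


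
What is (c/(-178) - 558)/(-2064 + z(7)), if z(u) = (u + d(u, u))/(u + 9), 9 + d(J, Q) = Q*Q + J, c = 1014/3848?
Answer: 4899997/18095035 ≈ 0.27079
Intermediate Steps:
c = 39/148 (c = 1014*(1/3848) = 39/148 ≈ 0.26351)
d(J, Q) = -9 + J + Q² (d(J, Q) = -9 + (Q*Q + J) = -9 + (Q² + J) = -9 + (J + Q²) = -9 + J + Q²)
z(u) = (-9 + u² + 2*u)/(9 + u) (z(u) = (u + (-9 + u + u²))/(u + 9) = (-9 + u² + 2*u)/(9 + u))
(c/(-178) - 558)/(-2064 + z(7)) = ((39/148)/(-178) - 558)/(-2064 + (-9 + 7² + 2*7)/(9 + 7)) = ((39/148)*(-1/178) - 558)/(-2064 + (-9 + 49 + 14)/16) = (-39/26344 - 558)/(-2064 + (1/16)*54) = -14699991/(26344*(-2064 + 27/8)) = -14699991/(26344*(-16485/8)) = -14699991/26344*(-8/16485) = 4899997/18095035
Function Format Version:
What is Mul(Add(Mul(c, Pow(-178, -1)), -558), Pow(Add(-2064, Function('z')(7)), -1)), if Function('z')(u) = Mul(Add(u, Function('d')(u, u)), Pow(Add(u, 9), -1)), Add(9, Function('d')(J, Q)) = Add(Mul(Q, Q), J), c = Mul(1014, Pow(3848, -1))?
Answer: Rational(4899997, 18095035) ≈ 0.27079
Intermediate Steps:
c = Rational(39, 148) (c = Mul(1014, Rational(1, 3848)) = Rational(39, 148) ≈ 0.26351)
Function('d')(J, Q) = Add(-9, J, Pow(Q, 2)) (Function('d')(J, Q) = Add(-9, Add(Mul(Q, Q), J)) = Add(-9, Add(Pow(Q, 2), J)) = Add(-9, Add(J, Pow(Q, 2))) = Add(-9, J, Pow(Q, 2)))
Function('z')(u) = Mul(Pow(Add(9, u), -1), Add(-9, Pow(u, 2), Mul(2, u))) (Function('z')(u) = Mul(Add(u, Add(-9, u, Pow(u, 2))), Pow(Add(u, 9), -1)) = Mul(Add(-9, Pow(u, 2), Mul(2, u)), Pow(Add(9, u), -1)) = Mul(Pow(Add(9, u), -1), Add(-9, Pow(u, 2), Mul(2, u))))
Mul(Add(Mul(c, Pow(-178, -1)), -558), Pow(Add(-2064, Function('z')(7)), -1)) = Mul(Add(Mul(Rational(39, 148), Pow(-178, -1)), -558), Pow(Add(-2064, Mul(Pow(Add(9, 7), -1), Add(-9, Pow(7, 2), Mul(2, 7)))), -1)) = Mul(Add(Mul(Rational(39, 148), Rational(-1, 178)), -558), Pow(Add(-2064, Mul(Pow(16, -1), Add(-9, 49, 14))), -1)) = Mul(Add(Rational(-39, 26344), -558), Pow(Add(-2064, Mul(Rational(1, 16), 54)), -1)) = Mul(Rational(-14699991, 26344), Pow(Add(-2064, Rational(27, 8)), -1)) = Mul(Rational(-14699991, 26344), Pow(Rational(-16485, 8), -1)) = Mul(Rational(-14699991, 26344), Rational(-8, 16485)) = Rational(4899997, 18095035)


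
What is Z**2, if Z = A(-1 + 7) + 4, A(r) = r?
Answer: 100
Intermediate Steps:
Z = 10 (Z = (-1 + 7) + 4 = 6 + 4 = 10)
Z**2 = 10**2 = 100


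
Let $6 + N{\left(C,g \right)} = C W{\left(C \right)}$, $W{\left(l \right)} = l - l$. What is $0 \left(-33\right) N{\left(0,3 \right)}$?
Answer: $0$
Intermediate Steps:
$W{\left(l \right)} = 0$
$N{\left(C,g \right)} = -6$ ($N{\left(C,g \right)} = -6 + C 0 = -6 + 0 = -6$)
$0 \left(-33\right) N{\left(0,3 \right)} = 0 \left(-33\right) \left(-6\right) = 0 \left(-6\right) = 0$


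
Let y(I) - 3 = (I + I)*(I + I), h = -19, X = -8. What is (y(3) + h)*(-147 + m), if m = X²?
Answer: -1660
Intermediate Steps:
m = 64 (m = (-8)² = 64)
y(I) = 3 + 4*I² (y(I) = 3 + (I + I)*(I + I) = 3 + (2*I)*(2*I) = 3 + 4*I²)
(y(3) + h)*(-147 + m) = ((3 + 4*3²) - 19)*(-147 + 64) = ((3 + 4*9) - 19)*(-83) = ((3 + 36) - 19)*(-83) = (39 - 19)*(-83) = 20*(-83) = -1660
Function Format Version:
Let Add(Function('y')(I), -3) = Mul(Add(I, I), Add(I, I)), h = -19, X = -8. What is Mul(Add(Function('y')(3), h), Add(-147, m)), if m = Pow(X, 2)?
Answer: -1660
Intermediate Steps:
m = 64 (m = Pow(-8, 2) = 64)
Function('y')(I) = Add(3, Mul(4, Pow(I, 2))) (Function('y')(I) = Add(3, Mul(Add(I, I), Add(I, I))) = Add(3, Mul(Mul(2, I), Mul(2, I))) = Add(3, Mul(4, Pow(I, 2))))
Mul(Add(Function('y')(3), h), Add(-147, m)) = Mul(Add(Add(3, Mul(4, Pow(3, 2))), -19), Add(-147, 64)) = Mul(Add(Add(3, Mul(4, 9)), -19), -83) = Mul(Add(Add(3, 36), -19), -83) = Mul(Add(39, -19), -83) = Mul(20, -83) = -1660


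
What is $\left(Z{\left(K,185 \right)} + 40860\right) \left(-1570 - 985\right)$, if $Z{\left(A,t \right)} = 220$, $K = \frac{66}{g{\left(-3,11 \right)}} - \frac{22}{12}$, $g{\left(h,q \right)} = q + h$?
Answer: $-104959400$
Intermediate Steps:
$g{\left(h,q \right)} = h + q$
$K = \frac{77}{12}$ ($K = \frac{66}{-3 + 11} - \frac{22}{12} = \frac{66}{8} - \frac{11}{6} = 66 \cdot \frac{1}{8} - \frac{11}{6} = \frac{33}{4} - \frac{11}{6} = \frac{77}{12} \approx 6.4167$)
$\left(Z{\left(K,185 \right)} + 40860\right) \left(-1570 - 985\right) = \left(220 + 40860\right) \left(-1570 - 985\right) = 41080 \left(-2555\right) = -104959400$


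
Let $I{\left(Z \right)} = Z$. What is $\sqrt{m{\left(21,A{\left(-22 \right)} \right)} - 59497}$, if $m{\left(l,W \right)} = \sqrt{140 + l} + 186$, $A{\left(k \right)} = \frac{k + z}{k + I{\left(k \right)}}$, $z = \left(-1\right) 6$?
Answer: $\sqrt{-59311 + \sqrt{161}} \approx 243.51 i$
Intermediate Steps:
$z = -6$
$A{\left(k \right)} = \frac{-6 + k}{2 k}$ ($A{\left(k \right)} = \frac{k - 6}{k + k} = \frac{-6 + k}{2 k}$)
$m{\left(l,W \right)} = 186 + \sqrt{140 + l}$
$\sqrt{m{\left(21,A{\left(-22 \right)} \right)} - 59497} = \sqrt{\left(186 + \sqrt{140 + 21}\right) - 59497} = \sqrt{\left(186 + \sqrt{161}\right) - 59497} = \sqrt{-59311 + \sqrt{161}}$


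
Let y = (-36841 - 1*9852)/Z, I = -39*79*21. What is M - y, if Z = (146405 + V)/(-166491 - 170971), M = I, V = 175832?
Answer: -36606169303/322237 ≈ -1.1360e+5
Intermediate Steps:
I = -64701 (I = -3081*21 = -64701)
M = -64701
Z = -322237/337462 (Z = (146405 + 175832)/(-166491 - 170971) = 322237/(-337462) = 322237*(-1/337462) = -322237/337462 ≈ -0.95488)
y = 15757113166/322237 (y = (-36841 - 1*9852)/(-322237/337462) = (-36841 - 9852)*(-337462/322237) = -46693*(-337462/322237) = 15757113166/322237 ≈ 48899.)
M - y = -64701 - 1*15757113166/322237 = -64701 - 15757113166/322237 = -36606169303/322237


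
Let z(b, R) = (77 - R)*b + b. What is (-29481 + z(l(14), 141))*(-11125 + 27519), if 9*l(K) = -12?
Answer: -481934418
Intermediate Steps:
l(K) = -4/3 (l(K) = (⅑)*(-12) = -4/3)
z(b, R) = b + b*(77 - R) (z(b, R) = b*(77 - R) + b = b + b*(77 - R))
(-29481 + z(l(14), 141))*(-11125 + 27519) = (-29481 - 4*(78 - 1*141)/3)*(-11125 + 27519) = (-29481 - 4*(78 - 141)/3)*16394 = (-29481 - 4/3*(-63))*16394 = (-29481 + 84)*16394 = -29397*16394 = -481934418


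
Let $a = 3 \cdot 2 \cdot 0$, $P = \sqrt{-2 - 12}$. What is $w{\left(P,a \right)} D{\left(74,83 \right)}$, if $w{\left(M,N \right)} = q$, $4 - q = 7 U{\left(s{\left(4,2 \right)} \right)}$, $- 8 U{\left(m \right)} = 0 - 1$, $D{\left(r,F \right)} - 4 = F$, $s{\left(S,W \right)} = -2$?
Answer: $\frac{2175}{8} \approx 271.88$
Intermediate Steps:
$D{\left(r,F \right)} = 4 + F$
$U{\left(m \right)} = \frac{1}{8}$ ($U{\left(m \right)} = - \frac{0 - 1}{8} = \left(- \frac{1}{8}\right) \left(-1\right) = \frac{1}{8}$)
$P = i \sqrt{14}$ ($P = \sqrt{-14} = i \sqrt{14} \approx 3.7417 i$)
$a = 0$ ($a = 6 \cdot 0 = 0$)
$q = \frac{25}{8}$ ($q = 4 - 7 \cdot \frac{1}{8} = 4 - \frac{7}{8} = \frac{25}{8} \approx 3.125$)
$w{\left(M,N \right)} = \frac{25}{8}$
$w{\left(P,a \right)} D{\left(74,83 \right)} = \frac{25 \left(4 + 83\right)}{8} = \frac{25}{8} \cdot 87 = \frac{2175}{8}$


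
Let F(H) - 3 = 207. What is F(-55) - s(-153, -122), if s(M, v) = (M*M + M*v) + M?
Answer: -41712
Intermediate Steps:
F(H) = 210 (F(H) = 3 + 207 = 210)
s(M, v) = M + M² + M*v (s(M, v) = (M² + M*v) + M = M + M² + M*v)
F(-55) - s(-153, -122) = 210 - (-153)*(1 - 153 - 122) = 210 - (-153)*(-274) = 210 - 1*41922 = 210 - 41922 = -41712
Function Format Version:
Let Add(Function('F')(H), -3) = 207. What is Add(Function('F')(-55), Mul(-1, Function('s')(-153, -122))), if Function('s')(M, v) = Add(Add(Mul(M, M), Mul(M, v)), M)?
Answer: -41712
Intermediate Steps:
Function('F')(H) = 210 (Function('F')(H) = Add(3, 207) = 210)
Function('s')(M, v) = Add(M, Pow(M, 2), Mul(M, v)) (Function('s')(M, v) = Add(Add(Pow(M, 2), Mul(M, v)), M) = Add(M, Pow(M, 2), Mul(M, v)))
Add(Function('F')(-55), Mul(-1, Function('s')(-153, -122))) = Add(210, Mul(-1, Mul(-153, Add(1, -153, -122)))) = Add(210, Mul(-1, Mul(-153, -274))) = Add(210, Mul(-1, 41922)) = Add(210, -41922) = -41712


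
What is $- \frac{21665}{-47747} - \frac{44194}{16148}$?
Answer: $- \frac{125734607}{55072754} \approx -2.2831$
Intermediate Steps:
$- \frac{21665}{-47747} - \frac{44194}{16148} = \left(-21665\right) \left(- \frac{1}{47747}\right) - \frac{22097}{8074} = \frac{3095}{6821} - \frac{22097}{8074} = - \frac{125734607}{55072754}$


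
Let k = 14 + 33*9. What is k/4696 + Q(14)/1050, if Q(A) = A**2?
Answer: 89069/352200 ≈ 0.25289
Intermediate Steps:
k = 311 (k = 14 + 297 = 311)
k/4696 + Q(14)/1050 = 311/4696 + 14**2/1050 = 311*(1/4696) + 196*(1/1050) = 311/4696 + 14/75 = 89069/352200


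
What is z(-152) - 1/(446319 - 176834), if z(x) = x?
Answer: -40961721/269485 ≈ -152.00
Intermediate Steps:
z(-152) - 1/(446319 - 176834) = -152 - 1/(446319 - 176834) = -152 - 1/269485 = -40961721/269485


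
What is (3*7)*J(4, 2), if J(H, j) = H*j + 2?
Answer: 210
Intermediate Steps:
J(H, j) = 2 + H*j
(3*7)*J(4, 2) = (3*7)*(2 + 4*2) = 21*(2 + 8) = 21*10 = 210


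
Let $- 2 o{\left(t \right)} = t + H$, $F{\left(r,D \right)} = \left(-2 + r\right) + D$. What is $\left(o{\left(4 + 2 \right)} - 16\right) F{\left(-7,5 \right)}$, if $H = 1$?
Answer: $78$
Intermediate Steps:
$F{\left(r,D \right)} = -2 + D + r$
$o{\left(t \right)} = - \frac{1}{2} - \frac{t}{2}$ ($o{\left(t \right)} = - \frac{t + 1}{2} = - \frac{1 + t}{2} = - \frac{1}{2} - \frac{t}{2}$)
$\left(o{\left(4 + 2 \right)} - 16\right) F{\left(-7,5 \right)} = \left(\left(- \frac{1}{2} - \frac{4 + 2}{2}\right) - 16\right) \left(-2 + 5 - 7\right) = \left(\left(- \frac{1}{2} - 3\right) - 16\right) \left(-4\right) = \left(- \frac{7}{2} - 16\right) \left(-4\right) = \left(- \frac{39}{2}\right) \left(-4\right) = 78$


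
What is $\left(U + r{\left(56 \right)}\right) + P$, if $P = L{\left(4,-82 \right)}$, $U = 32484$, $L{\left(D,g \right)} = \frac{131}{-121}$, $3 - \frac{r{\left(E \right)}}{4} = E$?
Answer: $\frac{3904781}{121} \approx 32271.0$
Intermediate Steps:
$r{\left(E \right)} = 12 - 4 E$
$L{\left(D,g \right)} = - \frac{131}{121}$ ($L{\left(D,g \right)} = 131 \left(- \frac{1}{121}\right) = - \frac{131}{121}$)
$P = - \frac{131}{121} \approx -1.0826$
$\left(U + r{\left(56 \right)}\right) + P = \left(32484 + \left(12 - 224\right)\right) - \frac{131}{121} = \left(32484 - 212\right) - \frac{131}{121} = 32272 - \frac{131}{121} = \frac{3904781}{121}$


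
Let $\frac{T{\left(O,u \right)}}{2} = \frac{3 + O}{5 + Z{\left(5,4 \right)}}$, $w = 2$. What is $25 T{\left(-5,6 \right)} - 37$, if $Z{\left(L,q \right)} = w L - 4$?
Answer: $- \frac{507}{11} \approx -46.091$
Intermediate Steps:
$Z{\left(L,q \right)} = -4 + 2 L$ ($Z{\left(L,q \right)} = 2 L - 4 = -4 + 2 L$)
$T{\left(O,u \right)} = \frac{6}{11} + \frac{2 O}{11}$ ($T{\left(O,u \right)} = 2 \frac{3 + O}{5 + \left(-4 + 2 \cdot 5\right)} = 2 \frac{3 + O}{5 + \left(-4 + 10\right)} = 2 \frac{3 + O}{5 + 6} = 2 \frac{3 + O}{11} = 2 \left(3 + O\right) \frac{1}{11} = 2 \left(\frac{3}{11} + \frac{O}{11}\right) = \frac{6}{11} + \frac{2 O}{11}$)
$25 T{\left(-5,6 \right)} - 37 = 25 \left(\frac{6}{11} + \frac{2}{11} \left(-5\right)\right) - 37 = 25 \left(\frac{6}{11} - \frac{10}{11}\right) - 37 = 25 \left(- \frac{4}{11}\right) - 37 = - \frac{100}{11} - 37 = - \frac{507}{11}$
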